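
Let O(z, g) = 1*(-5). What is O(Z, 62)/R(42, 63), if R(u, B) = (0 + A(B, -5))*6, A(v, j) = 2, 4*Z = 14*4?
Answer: -5/12 ≈ -0.41667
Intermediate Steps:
Z = 14 (Z = (14*4)/4 = (¼)*56 = 14)
O(z, g) = -5
R(u, B) = 12 (R(u, B) = (0 + 2)*6 = 2*6 = 12)
O(Z, 62)/R(42, 63) = -5/12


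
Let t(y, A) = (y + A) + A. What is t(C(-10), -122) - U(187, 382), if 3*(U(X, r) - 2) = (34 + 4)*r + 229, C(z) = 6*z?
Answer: -5221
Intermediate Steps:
t(y, A) = y + 2*A (t(y, A) = (A + y) + A = y + 2*A)
U(X, r) = 235/3 + 38*r/3 (U(X, r) = 2 + ((34 + 4)*r + 229)/3 = 2 + (38*r + 229)/3 = 2 + (229 + 38*r)/3 = 2 + (229/3 + 38*r/3) = 235/3 + 38*r/3)
t(C(-10), -122) - U(187, 382) = (6*(-10) + 2*(-122)) - (235/3 + (38/3)*382) = (-60 - 244) - (235/3 + 14516/3) = -304 - 1*4917 = -304 - 4917 = -5221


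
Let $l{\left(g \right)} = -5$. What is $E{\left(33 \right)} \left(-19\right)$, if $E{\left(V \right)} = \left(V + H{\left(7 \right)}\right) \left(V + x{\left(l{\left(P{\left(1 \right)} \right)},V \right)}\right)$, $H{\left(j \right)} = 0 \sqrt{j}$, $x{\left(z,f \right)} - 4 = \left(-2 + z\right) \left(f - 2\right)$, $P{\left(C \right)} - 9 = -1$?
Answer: $112860$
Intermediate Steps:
$P{\left(C \right)} = 8$ ($P{\left(C \right)} = 9 - 1 = 8$)
$x{\left(z,f \right)} = 4 + \left(-2 + f\right) \left(-2 + z\right)$ ($x{\left(z,f \right)} = 4 + \left(-2 + z\right) \left(f - 2\right) = 4 + \left(-2 + z\right) \left(-2 + f\right) = 4 + \left(-2 + f\right) \left(-2 + z\right)$)
$H{\left(j \right)} = 0$
$E{\left(V \right)} = V \left(18 - 6 V\right)$ ($E{\left(V \right)} = \left(V + 0\right) \left(V + \left(8 - 2 V - -10 + V \left(-5\right)\right)\right) = V \left(V + \left(8 - 2 V + 10 - 5 V\right)\right) = V \left(V - \left(-18 + 7 V\right)\right) = V \left(18 - 6 V\right)$)
$E{\left(33 \right)} \left(-19\right) = 6 \cdot 33 \left(3 - 33\right) \left(-19\right) = 6 \cdot 33 \left(-30\right) \left(-19\right) = \left(-5940\right) \left(-19\right) = 112860$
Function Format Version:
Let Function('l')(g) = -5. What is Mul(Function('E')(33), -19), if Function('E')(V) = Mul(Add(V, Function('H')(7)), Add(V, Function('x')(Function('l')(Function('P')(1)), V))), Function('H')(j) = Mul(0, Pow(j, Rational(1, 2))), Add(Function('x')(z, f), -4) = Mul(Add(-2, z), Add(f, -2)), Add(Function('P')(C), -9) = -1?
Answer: 112860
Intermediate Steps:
Function('P')(C) = 8 (Function('P')(C) = Add(9, -1) = 8)
Function('x')(z, f) = Add(4, Mul(Add(-2, f), Add(-2, z))) (Function('x')(z, f) = Add(4, Mul(Add(-2, z), Add(f, -2))) = Add(4, Mul(Add(-2, z), Add(-2, f))) = Add(4, Mul(Add(-2, f), Add(-2, z))))
Function('H')(j) = 0
Function('E')(V) = Mul(V, Add(18, Mul(-6, V))) (Function('E')(V) = Mul(Add(V, 0), Add(V, Add(8, Mul(-2, V), Mul(-2, -5), Mul(V, -5)))) = Mul(V, Add(V, Add(8, Mul(-2, V), 10, Mul(-5, V)))) = Mul(V, Add(V, Add(18, Mul(-7, V)))) = Mul(V, Add(18, Mul(-6, V))))
Mul(Function('E')(33), -19) = Mul(Mul(6, 33, Add(3, Mul(-1, 33))), -19) = Mul(Mul(6, 33, Add(3, -33)), -19) = Mul(Mul(6, 33, -30), -19) = Mul(-5940, -19) = 112860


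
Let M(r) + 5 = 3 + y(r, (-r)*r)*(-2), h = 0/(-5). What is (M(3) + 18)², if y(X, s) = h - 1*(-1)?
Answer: 196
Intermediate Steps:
h = 0 (h = 0*(-⅕) = 0)
y(X, s) = 1 (y(X, s) = 0 - 1*(-1) = 0 + 1 = 1)
M(r) = -4 (M(r) = -5 + (3 + 1*(-2)) = -5 + (3 - 2) = -5 + 1 = -4)
(M(3) + 18)² = (-4 + 18)² = 14² = 196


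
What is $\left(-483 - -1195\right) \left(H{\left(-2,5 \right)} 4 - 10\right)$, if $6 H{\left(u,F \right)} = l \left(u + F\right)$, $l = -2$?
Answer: $-9968$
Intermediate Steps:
$H{\left(u,F \right)} = - \frac{F}{3} - \frac{u}{3}$ ($H{\left(u,F \right)} = \frac{\left(-2\right) \left(u + F\right)}{6} = \frac{\left(-2\right) \left(F + u\right)}{6} = \frac{- 2 F - 2 u}{6} = - \frac{F}{3} - \frac{u}{3}$)
$\left(-483 - -1195\right) \left(H{\left(-2,5 \right)} 4 - 10\right) = \left(-483 - -1195\right) \left(\left(\left(- \frac{1}{3}\right) 5 - - \frac{2}{3}\right) 4 - 10\right) = \left(-483 + 1195\right) \left(\left(- \frac{5}{3} + \frac{2}{3}\right) 4 - 10\right) = 712 \left(\left(-1\right) 4 - 10\right) = 712 \left(-4 - 10\right) = 712 \left(-14\right) = -9968$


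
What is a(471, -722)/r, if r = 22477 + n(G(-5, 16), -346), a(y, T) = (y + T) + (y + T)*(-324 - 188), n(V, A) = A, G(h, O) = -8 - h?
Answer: 128261/22131 ≈ 5.7955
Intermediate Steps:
a(y, T) = -511*T - 511*y (a(y, T) = (T + y) + (T + y)*(-512) = (T + y) + (-512*T - 512*y) = -511*T - 511*y)
r = 22131 (r = 22477 - 346 = 22131)
a(471, -722)/r = (-511*(-722) - 511*471)/22131 = (368942 - 240681)*(1/22131) = 128261*(1/22131) = 128261/22131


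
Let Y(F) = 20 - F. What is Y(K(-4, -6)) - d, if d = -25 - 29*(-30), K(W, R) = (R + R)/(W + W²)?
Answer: -824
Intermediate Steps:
K(W, R) = 2*R/(W + W²) (K(W, R) = (2*R)/(W + W²) = 2*R/(W + W²))
d = 845 (d = -25 + 870 = 845)
Y(K(-4, -6)) - d = (20 - 2*(-6)/((-4)*(1 - 4))) - 1*845 = (20 - 2*(-6)*(-1)/(4*(-3))) - 845 = (20 - 2*(-6)*(-1)*(-1)/(4*3)) - 845 = (20 - 1*(-1)) - 845 = (20 + 1) - 845 = 21 - 845 = -824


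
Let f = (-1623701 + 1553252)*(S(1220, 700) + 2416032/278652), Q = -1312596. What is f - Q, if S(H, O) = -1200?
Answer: 1979371346652/23221 ≈ 8.5241e+7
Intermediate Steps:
f = 1948891554936/23221 (f = (-1623701 + 1553252)*(-1200 + 2416032/278652) = -70449*(-1200 + 2416032*(1/278652)) = -70449*(-1200 + 201336/23221) = -70449*(-27663864/23221) = 1948891554936/23221 ≈ 8.3928e+7)
f - Q = 1948891554936/23221 - 1*(-1312596) = 1948891554936/23221 + 1312596 = 1979371346652/23221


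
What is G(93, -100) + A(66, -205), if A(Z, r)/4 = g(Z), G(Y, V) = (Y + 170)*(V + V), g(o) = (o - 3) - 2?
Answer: -52356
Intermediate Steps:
g(o) = -5 + o (g(o) = (-3 + o) - 2 = -5 + o)
G(Y, V) = 2*V*(170 + Y) (G(Y, V) = (170 + Y)*(2*V) = 2*V*(170 + Y))
A(Z, r) = -20 + 4*Z (A(Z, r) = 4*(-5 + Z) = -20 + 4*Z)
G(93, -100) + A(66, -205) = 2*(-100)*(170 + 93) + (-20 + 4*66) = 2*(-100)*263 + (-20 + 264) = -52600 + 244 = -52356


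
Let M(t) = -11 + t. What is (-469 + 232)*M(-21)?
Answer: 7584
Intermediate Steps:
(-469 + 232)*M(-21) = (-469 + 232)*(-11 - 21) = -237*(-32) = 7584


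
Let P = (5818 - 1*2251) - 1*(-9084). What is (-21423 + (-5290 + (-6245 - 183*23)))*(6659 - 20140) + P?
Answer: 501060978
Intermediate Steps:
P = 12651 (P = (5818 - 2251) + 9084 = 3567 + 9084 = 12651)
(-21423 + (-5290 + (-6245 - 183*23)))*(6659 - 20140) + P = (-21423 + (-5290 + (-6245 - 183*23)))*(6659 - 20140) + 12651 = (-21423 + (-5290 + (-6245 - 1*4209)))*(-13481) + 12651 = (-21423 + (-5290 + (-6245 - 4209)))*(-13481) + 12651 = (-21423 + (-5290 - 10454))*(-13481) + 12651 = (-21423 - 15744)*(-13481) + 12651 = -37167*(-13481) + 12651 = 501048327 + 12651 = 501060978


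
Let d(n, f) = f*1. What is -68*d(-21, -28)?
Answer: 1904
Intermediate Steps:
d(n, f) = f
-68*d(-21, -28) = -68*(-28) = 1904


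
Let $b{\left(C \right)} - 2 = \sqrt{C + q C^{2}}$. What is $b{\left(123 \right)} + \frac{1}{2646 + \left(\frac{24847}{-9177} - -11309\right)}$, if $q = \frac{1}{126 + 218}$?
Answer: $\frac{256089553}{128040188} + \frac{\sqrt{4939926}}{172} \approx 14.922$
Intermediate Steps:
$q = \frac{1}{344} \approx 0.002907$
$b{\left(C \right)} = 2 + \sqrt{C + \frac{C^{2}}{344}}$
$b{\left(123 \right)} + \frac{1}{2646 + \left(\frac{24847}{-9177} - -11309\right)} = \left(2 + \frac{\sqrt{86} \sqrt{123 \left(344 + 123\right)}}{172}\right) + \frac{1}{2646 + \left(\frac{24847}{-9177} - -11309\right)} = \left(2 + \frac{\sqrt{86} \sqrt{123 \cdot 467}}{172}\right) + \frac{1}{2646 + \left(24847 \left(- \frac{1}{9177}\right) + 11309\right)} = \left(2 + \frac{\sqrt{86} \sqrt{57441}}{172}\right) + \frac{1}{2646 + \left(- \frac{24847}{9177} + 11309\right)} = \left(2 + \frac{\sqrt{4939926}}{172}\right) + \frac{1}{2646 + \frac{103757846}{9177}} = \left(2 + \frac{\sqrt{4939926}}{172}\right) + \frac{1}{\frac{128040188}{9177}} = \left(2 + \frac{\sqrt{4939926}}{172}\right) + \frac{9177}{128040188} = \frac{256089553}{128040188} + \frac{\sqrt{4939926}}{172}$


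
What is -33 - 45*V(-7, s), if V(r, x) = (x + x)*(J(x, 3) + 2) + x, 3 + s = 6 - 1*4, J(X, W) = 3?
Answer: 462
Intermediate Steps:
s = -1 (s = -3 + (6 - 1*4) = -3 + (6 - 4) = -3 + 2 = -1)
V(r, x) = 11*x (V(r, x) = (x + x)*(3 + 2) + x = (2*x)*5 + x = 10*x + x = 11*x)
-33 - 45*V(-7, s) = -33 - 495*(-1) = -33 - 45*(-11) = -33 + 495 = 462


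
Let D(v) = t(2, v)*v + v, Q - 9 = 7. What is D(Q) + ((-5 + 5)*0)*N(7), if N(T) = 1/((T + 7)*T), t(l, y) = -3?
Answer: -32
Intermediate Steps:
Q = 16 (Q = 9 + 7 = 16)
D(v) = -2*v (D(v) = -3*v + v = -2*v)
N(T) = 1/(T*(7 + T)) (N(T) = 1/((7 + T)*T) = 1/(T*(7 + T)))
D(Q) + ((-5 + 5)*0)*N(7) = -2*16 + ((-5 + 5)*0)*(1/(7*(7 + 7))) = -32 + (0*0)*((1/7)/14) = -32 + 0*((1/7)*(1/14)) = -32 + 0*(1/98) = -32 + 0 = -32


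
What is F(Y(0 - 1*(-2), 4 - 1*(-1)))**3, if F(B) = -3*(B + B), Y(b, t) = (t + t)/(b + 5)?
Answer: -216000/343 ≈ -629.74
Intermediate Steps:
Y(b, t) = 2*t/(5 + b) (Y(b, t) = (2*t)/(5 + b) = 2*t/(5 + b))
F(B) = -6*B
F(Y(0 - 1*(-2), 4 - 1*(-1)))**3 = (-12*(4 - 1*(-1))/(5 + (0 - 1*(-2))))**3 = (-12*(4 + 1)/(5 + (0 + 2)))**3 = (-12*5/(5 + 2))**3 = (-12*5/7)**3 = (-6*10/7)**3 = (-60/7)**3 = -216000/343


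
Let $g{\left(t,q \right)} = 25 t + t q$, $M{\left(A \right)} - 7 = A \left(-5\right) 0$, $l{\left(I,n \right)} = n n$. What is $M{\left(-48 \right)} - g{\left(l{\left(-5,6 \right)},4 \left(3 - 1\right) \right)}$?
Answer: $-1181$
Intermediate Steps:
$l{\left(I,n \right)} = n^{2}$
$M{\left(A \right)} = 7$ ($M{\left(A \right)} = 7 + A \left(-5\right) 0 = 7 + - 5 A 0 = 7 + 0 = 7$)
$g{\left(t,q \right)} = 25 t + q t$
$M{\left(-48 \right)} - g{\left(l{\left(-5,6 \right)},4 \left(3 - 1\right) \right)} = 7 - 6^{2} \left(25 + 4 \left(3 - 1\right)\right) = 7 - 36 \left(25 + 4 \cdot 2\right) = 7 - 36 \left(25 + 8\right) = 7 - 36 \cdot 33 = 7 - 1188 = -1181$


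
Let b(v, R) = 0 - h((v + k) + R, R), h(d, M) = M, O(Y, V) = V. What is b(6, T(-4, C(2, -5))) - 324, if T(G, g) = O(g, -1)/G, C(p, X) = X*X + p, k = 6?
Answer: -1297/4 ≈ -324.25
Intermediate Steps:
C(p, X) = p + X**2 (C(p, X) = X**2 + p = p + X**2)
T(G, g) = -1/G
b(v, R) = -R (b(v, R) = 0 - R = -R)
b(6, T(-4, C(2, -5))) - 324 = -(-1)/(-4) - 324 = -(-1)*(-1)/4 - 324 = -1*1/4 - 324 = -1/4 - 324 = -1297/4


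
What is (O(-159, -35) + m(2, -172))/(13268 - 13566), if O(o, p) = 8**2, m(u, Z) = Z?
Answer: 54/149 ≈ 0.36242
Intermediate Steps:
O(o, p) = 64
(O(-159, -35) + m(2, -172))/(13268 - 13566) = (64 - 172)/(13268 - 13566) = -108/(-298) = -108*(-1/298) = 54/149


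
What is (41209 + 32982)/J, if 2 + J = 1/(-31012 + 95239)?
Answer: -366543489/9881 ≈ -37096.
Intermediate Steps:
J = -128453/64227 (J = -2 + 1/(-31012 + 95239) = -2 + 1/64227 = -128453/64227 ≈ -2.0000)
(41209 + 32982)/J = (41209 + 32982)/(-128453/64227) = 74191*(-64227/128453) = -366543489/9881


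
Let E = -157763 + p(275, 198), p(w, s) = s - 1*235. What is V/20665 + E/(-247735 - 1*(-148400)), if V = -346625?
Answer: -1246842295/82110311 ≈ -15.185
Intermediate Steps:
p(w, s) = -235 + s (p(w, s) = s - 235 = -235 + s)
E = -157800 (E = -157763 + (-235 + 198) = -157763 - 37 = -157800)
V/20665 + E/(-247735 - 1*(-148400)) = -346625/20665 - 157800/(-247735 - 1*(-148400)) = -346625*1/20665 - 157800/(-247735 + 148400) = -69325/4133 - 157800/(-99335) = -69325/4133 - 157800*(-1/99335) = -69325/4133 + 31560/19867 = -1246842295/82110311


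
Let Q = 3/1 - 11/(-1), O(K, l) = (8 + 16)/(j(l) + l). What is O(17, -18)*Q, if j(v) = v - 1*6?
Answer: -8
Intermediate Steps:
j(v) = -6 + v (j(v) = v - 6 = -6 + v)
O(K, l) = 24/(-6 + 2*l) (O(K, l) = (8 + 16)/((-6 + l) + l) = 24/(-6 + 2*l))
Q = 14 (Q = 3*1 - 11*(-1) = 3 + 11 = 14)
O(17, -18)*Q = (12/(-3 - 18))*14 = (12/(-21))*14 = (12*(-1/21))*14 = -4/7*14 = -8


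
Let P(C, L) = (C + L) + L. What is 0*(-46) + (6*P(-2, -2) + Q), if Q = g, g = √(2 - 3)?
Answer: -36 + I ≈ -36.0 + 1.0*I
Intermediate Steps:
g = I (g = √(-1) = I ≈ 1.0*I)
Q = I ≈ 1.0*I
P(C, L) = C + 2*L
0*(-46) + (6*P(-2, -2) + Q) = 0*(-46) + (6*(-2 + 2*(-2)) + I) = 0 + (6*(-2 - 4) + I) = 0 + (6*(-6) + I) = 0 + (-36 + I) = -36 + I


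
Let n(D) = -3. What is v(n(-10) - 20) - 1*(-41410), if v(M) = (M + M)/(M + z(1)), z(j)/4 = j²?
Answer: 786836/19 ≈ 41412.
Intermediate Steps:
z(j) = 4*j²
v(M) = 2*M/(4 + M) (v(M) = (M + M)/(M + 4*1²) = (2*M)/(M + 4*1) = (2*M)/(M + 4) = (2*M)/(4 + M) = 2*M/(4 + M))
v(n(-10) - 20) - 1*(-41410) = 2*(-3 - 20)/(4 + (-3 - 20)) - 1*(-41410) = 2*(-23)/(4 - 23) + 41410 = 2*(-23)/(-19) + 41410 = 2*(-23)*(-1/19) + 41410 = 46/19 + 41410 = 786836/19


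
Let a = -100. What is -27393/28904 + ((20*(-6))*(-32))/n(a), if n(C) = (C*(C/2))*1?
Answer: -649341/3613000 ≈ -0.17972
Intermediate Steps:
n(C) = C**2/2 (n(C) = (C*(C*(1/2)))*1 = (C*(C/2))*1 = (C**2/2)*1 = C**2/2)
-27393/28904 + ((20*(-6))*(-32))/n(a) = -27393/28904 + ((20*(-6))*(-32))/(((1/2)*(-100)**2)) = -27393*1/28904 + (-120*(-32))/(((1/2)*10000)) = -27393/28904 + 3840/5000 = -27393/28904 + 3840*(1/5000) = -27393/28904 + 96/125 = -649341/3613000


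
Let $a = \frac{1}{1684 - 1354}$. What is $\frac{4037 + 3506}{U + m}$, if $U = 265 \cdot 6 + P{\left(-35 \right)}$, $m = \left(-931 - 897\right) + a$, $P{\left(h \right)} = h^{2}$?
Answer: $\frac{2489190}{325711} \approx 7.6423$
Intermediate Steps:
$a = \frac{1}{330} \approx 0.0030303$
$m = - \frac{603239}{330}$ ($m = \left(-931 - 897\right) + \frac{1}{330} = -1828 + \frac{1}{330} = - \frac{603239}{330} \approx -1828.0$)
$U = 2815$ ($U = 265 \cdot 6 + \left(-35\right)^{2} = 1590 + 1225 = 2815$)
$\frac{4037 + 3506}{U + m} = \frac{4037 + 3506}{2815 - \frac{603239}{330}} = \frac{7543}{\frac{325711}{330}} = 7543 \cdot \frac{330}{325711} = \frac{2489190}{325711}$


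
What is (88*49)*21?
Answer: 90552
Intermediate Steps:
(88*49)*21 = 4312*21 = 90552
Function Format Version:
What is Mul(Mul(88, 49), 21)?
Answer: 90552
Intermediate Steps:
Mul(Mul(88, 49), 21) = Mul(4312, 21) = 90552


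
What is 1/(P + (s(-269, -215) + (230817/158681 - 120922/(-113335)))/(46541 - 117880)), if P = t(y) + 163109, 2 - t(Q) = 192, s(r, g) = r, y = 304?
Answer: 1282968504259765/209019950537874880773 ≈ 6.1380e-6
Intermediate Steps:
t(Q) = -190 (t(Q) = 2 - 1*192 = 2 - 192 = -190)
P = 162919 (P = -190 + 163109 = 162919)
1/(P + (s(-269, -215) + (230817/158681 - 120922/(-113335)))/(46541 - 117880)) = 1/(162919 + (-269 + (230817/158681 - 120922/(-113335)))/(46541 - 117880)) = 1/(162919 + (-269 + (230817*(1/158681) - 120922*(-1/113335)))/(-71339)) = 1/(162919 + (-269 + (230817/158681 + 120922/113335))*(-1/71339)) = 1/(162919 + (-269 + 45347668577/17984111135)*(-1/71339)) = 1/(162919 - 4792378226738/17984111135*(-1/71339)) = 1/(162919 + 4792378226738/1282968504259765) = 1/(209019950537874880773/1282968504259765) = 1282968504259765/209019950537874880773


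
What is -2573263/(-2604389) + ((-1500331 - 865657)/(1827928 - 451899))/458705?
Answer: 1624215268411446703/1643867893334551105 ≈ 0.98804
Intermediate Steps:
-2573263/(-2604389) + ((-1500331 - 865657)/(1827928 - 451899))/458705 = -2573263*(-1/2604389) - 2365988/1376029*(1/458705) = 2573263/2604389 - 2365988*1/1376029*(1/458705) = 2573263/2604389 - 2365988/1376029*1/458705 = 2573263/2604389 - 2365988/631191382445 = 1624215268411446703/1643867893334551105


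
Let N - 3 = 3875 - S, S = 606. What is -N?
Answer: -3272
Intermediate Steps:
N = 3272 (N = 3 + (3875 - 1*606) = 3 + (3875 - 606) = 3 + 3269 = 3272)
-N = -1*3272 = -3272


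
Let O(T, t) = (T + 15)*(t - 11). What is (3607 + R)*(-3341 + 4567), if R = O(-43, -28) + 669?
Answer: 6581168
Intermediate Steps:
O(T, t) = (-11 + t)*(15 + T) (O(T, t) = (15 + T)*(-11 + t) = (-11 + t)*(15 + T))
R = 1761 (R = (-165 - 11*(-43) + 15*(-28) - 43*(-28)) + 669 = (-165 + 473 - 420 + 1204) + 669 = 1092 + 669 = 1761)
(3607 + R)*(-3341 + 4567) = (3607 + 1761)*(-3341 + 4567) = 5368*1226 = 6581168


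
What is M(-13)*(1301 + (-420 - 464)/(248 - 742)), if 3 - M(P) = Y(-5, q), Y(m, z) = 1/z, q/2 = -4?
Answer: 618825/152 ≈ 4071.2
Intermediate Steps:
q = -8 (q = 2*(-4) = -8)
M(P) = 25/8 (M(P) = 3 - 1/(-8) = 3 - 1*(-1/8) = 3 + 1/8 = 25/8)
M(-13)*(1301 + (-420 - 464)/(248 - 742)) = 25*(1301 + (-420 - 464)/(248 - 742))/8 = 25*(1301 - 884/(-494))/8 = 25*(1301 - 884*(-1/494))/8 = 25*(1301 + 34/19)/8 = (25/8)*(24753/19) = 618825/152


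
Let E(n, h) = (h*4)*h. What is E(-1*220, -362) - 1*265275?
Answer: 258901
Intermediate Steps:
E(n, h) = 4*h**2 (E(n, h) = (4*h)*h = 4*h**2)
E(-1*220, -362) - 1*265275 = 4*(-362)**2 - 1*265275 = 4*131044 - 265275 = 524176 - 265275 = 258901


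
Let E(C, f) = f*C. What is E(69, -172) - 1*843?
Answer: -12711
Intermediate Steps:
E(C, f) = C*f
E(69, -172) - 1*843 = 69*(-172) - 1*843 = -11868 - 843 = -12711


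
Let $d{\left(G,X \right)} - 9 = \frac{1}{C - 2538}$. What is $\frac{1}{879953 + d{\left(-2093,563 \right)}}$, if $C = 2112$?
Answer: $\frac{426}{374863811} \approx 1.1364 \cdot 10^{-6}$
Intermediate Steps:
$d{\left(G,X \right)} = \frac{3833}{426}$ ($d{\left(G,X \right)} = 9 + \frac{1}{2112 - 2538} = 9 + \frac{1}{-426} = 9 - \frac{1}{426} = \frac{3833}{426}$)
$\frac{1}{879953 + d{\left(-2093,563 \right)}} = \frac{1}{879953 + \frac{3833}{426}} = \frac{1}{\frac{374863811}{426}} = \frac{426}{374863811}$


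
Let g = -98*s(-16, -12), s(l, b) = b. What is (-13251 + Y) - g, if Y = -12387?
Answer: -26814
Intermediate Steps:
g = 1176 (g = -98*(-12) = 1176)
(-13251 + Y) - g = (-13251 - 12387) - 1*1176 = -25638 - 1176 = -26814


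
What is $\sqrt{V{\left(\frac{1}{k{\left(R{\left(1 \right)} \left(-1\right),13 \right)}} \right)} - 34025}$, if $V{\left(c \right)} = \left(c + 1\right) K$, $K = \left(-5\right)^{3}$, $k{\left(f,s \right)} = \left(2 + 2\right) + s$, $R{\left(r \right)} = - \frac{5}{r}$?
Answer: $\frac{5 i \sqrt{394859}}{17} \approx 184.82 i$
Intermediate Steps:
$k{\left(f,s \right)} = 4 + s$
$K = -125$
$V{\left(c \right)} = -125 - 125 c$ ($V{\left(c \right)} = \left(c + 1\right) \left(-125\right) = \left(1 + c\right) \left(-125\right) = -125 - 125 c$)
$\sqrt{V{\left(\frac{1}{k{\left(R{\left(1 \right)} \left(-1\right),13 \right)}} \right)} - 34025} = \sqrt{\left(-125 - \frac{125}{4 + 13}\right) - 34025} = \sqrt{\left(-125 - \frac{125}{17}\right) - 34025} = \sqrt{- \frac{2250}{17} - 34025} = \sqrt{- \frac{580675}{17}} = \frac{5 i \sqrt{394859}}{17}$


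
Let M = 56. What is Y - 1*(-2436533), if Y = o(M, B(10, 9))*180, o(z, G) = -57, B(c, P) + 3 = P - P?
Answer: 2426273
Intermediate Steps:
B(c, P) = -3 (B(c, P) = -3 + (P - P) = -3 + 0 = -3)
Y = -10260 (Y = -57*180 = -10260)
Y - 1*(-2436533) = -10260 - 1*(-2436533) = -10260 + 2436533 = 2426273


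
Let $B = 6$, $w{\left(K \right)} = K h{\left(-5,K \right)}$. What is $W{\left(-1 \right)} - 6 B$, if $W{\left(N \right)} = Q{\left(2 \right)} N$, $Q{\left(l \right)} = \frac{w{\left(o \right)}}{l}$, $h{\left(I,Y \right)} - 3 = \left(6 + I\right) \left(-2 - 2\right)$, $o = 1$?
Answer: $- \frac{71}{2} \approx -35.5$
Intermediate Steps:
$h{\left(I,Y \right)} = -21 - 4 I$ ($h{\left(I,Y \right)} = 3 + \left(6 + I\right) \left(-2 - 2\right) = 3 + \left(6 + I\right) \left(-4\right) = 3 - \left(24 + 4 I\right) = -21 - 4 I$)
$w{\left(K \right)} = - K$ ($w{\left(K \right)} = K \left(-21 - -20\right) = K \left(-21 + 20\right) = K \left(-1\right) = - K$)
$Q{\left(l \right)} = - \frac{1}{l}$ ($Q{\left(l \right)} = \frac{\left(-1\right) 1}{l} = - \frac{1}{l}$)
$W{\left(N \right)} = - \frac{N}{2}$ ($W{\left(N \right)} = - \frac{1}{2} N = \left(-1\right) \frac{1}{2} N = - \frac{N}{2}$)
$W{\left(-1 \right)} - 6 B = \left(- \frac{1}{2}\right) \left(-1\right) - 36 = \frac{1}{2} - 36 = - \frac{71}{2}$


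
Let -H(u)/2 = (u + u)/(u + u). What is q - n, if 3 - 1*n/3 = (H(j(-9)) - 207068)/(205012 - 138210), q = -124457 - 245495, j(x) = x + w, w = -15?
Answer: -12357377966/33401 ≈ -3.6997e+5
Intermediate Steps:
j(x) = -15 + x (j(x) = x - 15 = -15 + x)
H(u) = -2 (H(u) = -2*(u + u)/(u + u) = -2*2*u/(2*u) = -2*2*u*1/(2*u) = -2*1 = -2)
q = -369952
n = 611214/33401 (n = 9 - 3*(-2 - 207068)/(205012 - 138210) = 9 - (-621210)/66802 = 9 - 3*(-103535/33401) = 9 + 310605/33401 = 611214/33401 ≈ 18.299)
q - n = -369952 - 1*611214/33401 = -369952 - 611214/33401 = -12357377966/33401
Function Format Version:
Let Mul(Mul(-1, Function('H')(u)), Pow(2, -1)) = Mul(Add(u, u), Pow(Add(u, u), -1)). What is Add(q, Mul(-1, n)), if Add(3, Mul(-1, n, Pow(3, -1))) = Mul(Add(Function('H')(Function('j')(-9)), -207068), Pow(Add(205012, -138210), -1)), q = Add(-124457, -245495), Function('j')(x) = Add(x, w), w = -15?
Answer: Rational(-12357377966, 33401) ≈ -3.6997e+5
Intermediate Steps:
Function('j')(x) = Add(-15, x) (Function('j')(x) = Add(x, -15) = Add(-15, x))
Function('H')(u) = -2 (Function('H')(u) = Mul(-2, Mul(Add(u, u), Pow(Add(u, u), -1))) = Mul(-2, Mul(Mul(2, u), Pow(Mul(2, u), -1))) = Mul(-2, Mul(Mul(2, u), Mul(Rational(1, 2), Pow(u, -1)))) = Mul(-2, 1) = -2)
q = -369952
n = Rational(611214, 33401) (n = Add(9, Mul(-3, Mul(Add(-2, -207068), Pow(Add(205012, -138210), -1)))) = Add(9, Mul(-3, Mul(-207070, Pow(66802, -1)))) = Add(9, Mul(-3, Mul(-207070, Rational(1, 66802)))) = Add(9, Mul(-3, Rational(-103535, 33401))) = Add(9, Rational(310605, 33401)) = Rational(611214, 33401) ≈ 18.299)
Add(q, Mul(-1, n)) = Add(-369952, Mul(-1, Rational(611214, 33401))) = Add(-369952, Rational(-611214, 33401)) = Rational(-12357377966, 33401)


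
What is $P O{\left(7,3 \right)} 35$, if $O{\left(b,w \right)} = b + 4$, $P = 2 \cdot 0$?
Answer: $0$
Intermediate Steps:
$P = 0$
$O{\left(b,w \right)} = 4 + b$
$P O{\left(7,3 \right)} 35 = 0 \left(4 + 7\right) 35 = 0 \cdot 11 \cdot 35 = 0 \cdot 35 = 0$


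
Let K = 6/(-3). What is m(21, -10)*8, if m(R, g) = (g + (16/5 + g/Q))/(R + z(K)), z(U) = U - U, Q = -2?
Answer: -24/35 ≈ -0.68571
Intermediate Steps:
K = -2 (K = 6*(-⅓) = -2)
z(U) = 0
m(R, g) = (16/5 + g/2)/R (m(R, g) = (g + (16/5 + g/(-2)))/(R + 0) = (g + (16*(⅕) + g*(-½)))/R = (g + (16/5 - g/2))/R = (16/5 + g/2)/R)
m(21, -10)*8 = ((⅒)*(32 + 5*(-10))/21)*8 = ((⅒)*(1/21)*(32 - 50))*8 = ((⅒)*(1/21)*(-18))*8 = -3/35*8 = -24/35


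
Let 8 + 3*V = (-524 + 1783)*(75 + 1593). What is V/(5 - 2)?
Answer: 2100004/9 ≈ 2.3333e+5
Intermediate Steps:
V = 2100004/3 (V = -8/3 + ((-524 + 1783)*(75 + 1593))/3 = -8/3 + (1259*1668)/3 = -8/3 + (⅓)*2100012 = -8/3 + 700004 = 2100004/3 ≈ 7.0000e+5)
V/(5 - 2) = (2100004/3)/(5 - 2) = (2100004/3)/3 = (⅓)*(2100004/3) = 2100004/9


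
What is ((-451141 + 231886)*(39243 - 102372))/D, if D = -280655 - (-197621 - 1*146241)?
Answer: 1537927655/7023 ≈ 2.1898e+5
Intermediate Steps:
D = 63207 (D = -280655 - (-197621 - 146241) = -280655 - 1*(-343862) = -280655 + 343862 = 63207)
((-451141 + 231886)*(39243 - 102372))/D = ((-451141 + 231886)*(39243 - 102372))/63207 = -219255*(-63129)*(1/63207) = 13841348895*(1/63207) = 1537927655/7023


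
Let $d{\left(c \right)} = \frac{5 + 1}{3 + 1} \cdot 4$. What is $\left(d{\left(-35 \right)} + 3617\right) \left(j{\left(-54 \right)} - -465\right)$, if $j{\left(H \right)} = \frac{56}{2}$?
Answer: $1786139$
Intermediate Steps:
$j{\left(H \right)} = 28$ ($j{\left(H \right)} = 56 \cdot \frac{1}{2} = 28$)
$d{\left(c \right)} = 6$ ($d{\left(c \right)} = \frac{6}{4} \cdot 4 = 6 \cdot \frac{1}{4} \cdot 4 = \frac{3}{2} \cdot 4 = 6$)
$\left(d{\left(-35 \right)} + 3617\right) \left(j{\left(-54 \right)} - -465\right) = \left(6 + 3617\right) \left(28 - -465\right) = 3623 \left(28 + \left(-673 + 1138\right)\right) = 3623 \left(28 + 465\right) = 3623 \cdot 493 = 1786139$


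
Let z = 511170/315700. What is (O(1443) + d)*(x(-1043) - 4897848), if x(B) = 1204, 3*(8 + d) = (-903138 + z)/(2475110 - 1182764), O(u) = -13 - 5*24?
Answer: 213753876387615617/309086085 ≈ 6.9157e+8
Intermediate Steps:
z = 4647/2870 (z = 511170*(1/315700) = 4647/2870 ≈ 1.6192)
O(u) = -133 (O(u) = -13 - 120 = -133)
d = -10178754877/1236344340 (d = -8 + ((-903138 + 4647/2870)/(2475110 - 1182764))/3 = -8 + (-2592001413/2870/1292346)/3 = -8 + (-2592001413/2870*1/1292346)/3 = -8 + (⅓)*(-288000157/412114780) = -8 - 288000157/1236344340 = -10178754877/1236344340 ≈ -8.2329)
(O(1443) + d)*(x(-1043) - 4897848) = (-133 - 10178754877/1236344340)*(1204 - 4897848) = -174612552097/1236344340*(-4896644) = 213753876387615617/309086085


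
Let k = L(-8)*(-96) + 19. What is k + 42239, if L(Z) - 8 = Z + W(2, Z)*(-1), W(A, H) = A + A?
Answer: 42642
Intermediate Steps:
W(A, H) = 2*A
L(Z) = 4 + Z (L(Z) = 8 + (Z + (2*2)*(-1)) = 8 + (Z + 4*(-1)) = 8 + (Z - 4) = 8 + (-4 + Z) = 4 + Z)
k = 403 (k = (4 - 8)*(-96) + 19 = -4*(-96) + 19 = 384 + 19 = 403)
k + 42239 = 403 + 42239 = 42642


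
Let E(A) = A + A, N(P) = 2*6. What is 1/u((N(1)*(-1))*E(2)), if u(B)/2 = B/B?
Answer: 1/2 ≈ 0.50000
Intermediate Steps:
N(P) = 12
E(A) = 2*A
u(B) = 2 (u(B) = 2*(B/B) = 2*1 = 2)
1/u((N(1)*(-1))*E(2)) = 1/2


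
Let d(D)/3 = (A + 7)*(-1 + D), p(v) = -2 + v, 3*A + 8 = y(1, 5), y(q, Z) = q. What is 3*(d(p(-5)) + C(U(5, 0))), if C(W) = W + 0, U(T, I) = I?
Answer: -336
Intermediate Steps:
A = -7/3 (A = -8/3 + (1/3)*1 = -8/3 + 1/3 = -7/3 ≈ -2.3333)
d(D) = -14 + 14*D (d(D) = 3*((-7/3 + 7)*(-1 + D)) = 3*(14*(-1 + D)/3) = 3*(-14/3 + 14*D/3) = -14 + 14*D)
C(W) = W
3*(d(p(-5)) + C(U(5, 0))) = 3*((-14 + 14*(-2 - 5)) + 0) = 3*((-14 + 14*(-7)) + 0) = 3*((-14 - 98) + 0) = 3*(-112 + 0) = 3*(-112) = -336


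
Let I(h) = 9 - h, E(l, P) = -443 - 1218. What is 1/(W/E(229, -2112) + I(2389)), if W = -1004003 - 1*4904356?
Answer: 1661/1955179 ≈ 0.00084954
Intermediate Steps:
E(l, P) = -1661
W = -5908359 (W = -1004003 - 4904356 = -5908359)
1/(W/E(229, -2112) + I(2389)) = 1/(-5908359/(-1661) + (9 - 1*2389)) = 1/(-5908359*(-1/1661) + (9 - 2389)) = 1/(5908359/1661 - 2380) = 1/(1955179/1661) = 1661/1955179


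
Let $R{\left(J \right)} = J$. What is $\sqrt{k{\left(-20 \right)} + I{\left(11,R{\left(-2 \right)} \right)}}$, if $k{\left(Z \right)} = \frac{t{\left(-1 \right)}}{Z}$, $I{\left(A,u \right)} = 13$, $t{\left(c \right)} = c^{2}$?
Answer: $\frac{\sqrt{1295}}{10} \approx 3.5986$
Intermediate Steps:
$k{\left(Z \right)} = \frac{1}{Z}$ ($k{\left(Z \right)} = \frac{\left(-1\right)^{2}}{Z} = 1 \frac{1}{Z} = \frac{1}{Z}$)
$\sqrt{k{\left(-20 \right)} + I{\left(11,R{\left(-2 \right)} \right)}} = \sqrt{\frac{1}{-20} + 13} = \sqrt{- \frac{1}{20} + 13} = \sqrt{\frac{259}{20}} = \frac{\sqrt{1295}}{10}$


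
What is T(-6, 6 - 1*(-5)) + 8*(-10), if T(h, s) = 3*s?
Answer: -47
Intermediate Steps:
T(-6, 6 - 1*(-5)) + 8*(-10) = 3*(6 - 1*(-5)) + 8*(-10) = 3*(6 + 5) - 80 = 3*11 - 80 = 33 - 80 = -47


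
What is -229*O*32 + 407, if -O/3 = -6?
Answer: -131497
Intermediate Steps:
O = 18 (O = -3*(-6) = 18)
-229*O*32 + 407 = -4122*32 + 407 = -229*576 + 407 = -131904 + 407 = -131497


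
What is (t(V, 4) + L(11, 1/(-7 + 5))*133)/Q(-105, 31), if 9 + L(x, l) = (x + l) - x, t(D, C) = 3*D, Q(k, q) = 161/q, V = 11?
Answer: -3317/14 ≈ -236.93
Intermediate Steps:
L(x, l) = -9 + l (L(x, l) = -9 + ((x + l) - x) = -9 + ((l + x) - x) = -9 + l)
(t(V, 4) + L(11, 1/(-7 + 5))*133)/Q(-105, 31) = (3*11 + (-9 + 1/(-7 + 5))*133)/((161/31)) = (33 + (-9 + 1/(-2))*133)/((161*(1/31))) = (33 + (-9 - ½)*133)/(161/31) = (33 - 19/2*133)*(31/161) = (33 - 2527/2)*(31/161) = -2461/2*31/161 = -3317/14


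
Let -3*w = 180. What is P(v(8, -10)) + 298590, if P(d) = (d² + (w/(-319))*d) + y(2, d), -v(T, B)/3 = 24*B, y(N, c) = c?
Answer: 260892690/319 ≈ 8.1785e+5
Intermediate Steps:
w = -60 (w = -⅓*180 = -60)
v(T, B) = -72*B
P(d) = d² + 379*d/319 (P(d) = (d² + (-60/(-319))*d) + d = (d² + (-60*(-1/319))*d) + d = (d² + 60*d/319) + d = d² + 379*d/319)
P(v(8, -10)) + 298590 = (-72*(-10))*(379 + 319*(-72*(-10)))/319 + 298590 = (1/319)*720*(379 + 319*720) + 298590 = (1/319)*720*(379 + 229680) + 298590 = (1/319)*720*230059 + 298590 = 165642480/319 + 298590 = 260892690/319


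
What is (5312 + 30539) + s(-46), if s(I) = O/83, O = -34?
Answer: 2975599/83 ≈ 35851.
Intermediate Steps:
s(I) = -34/83
(5312 + 30539) + s(-46) = (5312 + 30539) - 34/83 = 35851 - 34/83 = 2975599/83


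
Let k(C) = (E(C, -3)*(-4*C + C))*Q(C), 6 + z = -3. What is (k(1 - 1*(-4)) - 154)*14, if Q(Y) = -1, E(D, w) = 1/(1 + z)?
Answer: -8729/4 ≈ -2182.3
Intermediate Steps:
z = -9 (z = -6 - 3 = -9)
E(D, w) = -1/8 (E(D, w) = 1/(1 - 9) = 1/(-8) = -1/8)
k(C) = -3*C/8 (k(C) = -(-4*C + C)/8*(-1) = -(-3)*C/8*(-1) = (3*C/8)*(-1) = -3*C/8)
(k(1 - 1*(-4)) - 154)*14 = (-3*(1 - 1*(-4))/8 - 154)*14 = (-3*(1 + 4)/8 - 154)*14 = (-3/8*5 - 154)*14 = (-15/8 - 154)*14 = -1247/8*14 = -8729/4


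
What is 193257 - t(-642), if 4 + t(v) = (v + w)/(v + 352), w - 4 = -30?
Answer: 28022511/145 ≈ 1.9326e+5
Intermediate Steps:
w = -26 (w = 4 - 30 = -26)
t(v) = -4 + (-26 + v)/(352 + v) (t(v) = -4 + (v - 26)/(v + 352) = -4 + (-26 + v)/(352 + v))
193257 - t(-642) = 193257 - 3*(-478 - 1*(-642))/(352 - 642) = 193257 - 3*(-478 + 642)/(-290) = 193257 - 3*(-1)*164/290 = 193257 - 1*(-246/145) = 193257 + 246/145 = 28022511/145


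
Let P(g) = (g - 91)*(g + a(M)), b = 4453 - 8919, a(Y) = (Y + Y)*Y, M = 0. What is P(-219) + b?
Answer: 63424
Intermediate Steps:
a(Y) = 2*Y² (a(Y) = (2*Y)*Y = 2*Y²)
b = -4466
P(g) = g*(-91 + g) (P(g) = (g - 91)*(g + 2*0²) = (-91 + g)*(g + 2*0) = (-91 + g)*(g + 0) = (-91 + g)*g = g*(-91 + g))
P(-219) + b = -219*(-91 - 219) - 4466 = -219*(-310) - 4466 = 67890 - 4466 = 63424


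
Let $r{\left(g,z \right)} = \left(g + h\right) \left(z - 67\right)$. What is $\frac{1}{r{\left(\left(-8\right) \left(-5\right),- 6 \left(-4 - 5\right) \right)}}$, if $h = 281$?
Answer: $- \frac{1}{4173} \approx -0.00023964$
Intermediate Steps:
$r{\left(g,z \right)} = \left(-67 + z\right) \left(281 + g\right)$ ($r{\left(g,z \right)} = \left(g + 281\right) \left(z - 67\right) = \left(281 + g\right) \left(-67 + z\right) = \left(-67 + z\right) \left(281 + g\right)$)
$\frac{1}{r{\left(\left(-8\right) \left(-5\right),- 6 \left(-4 - 5\right) \right)}} = \frac{1}{-18827 - 67 \left(\left(-8\right) \left(-5\right)\right) + 281 \left(- 6 \left(-4 - 5\right)\right) + \left(-8\right) \left(-5\right) \left(- 6 \left(-4 - 5\right)\right)} = \frac{1}{-18827 - 2680 + 281 \left(\left(-6\right) \left(-9\right)\right) + 40 \left(\left(-6\right) \left(-9\right)\right)} = \frac{1}{-18827 - 2680 + 281 \cdot 54 + 40 \cdot 54} = \frac{1}{-18827 - 2680 + 15174 + 2160} = \frac{1}{-4173} = - \frac{1}{4173}$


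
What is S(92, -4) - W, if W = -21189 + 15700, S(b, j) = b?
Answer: 5581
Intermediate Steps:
W = -5489
S(92, -4) - W = 92 - 1*(-5489) = 92 + 5489 = 5581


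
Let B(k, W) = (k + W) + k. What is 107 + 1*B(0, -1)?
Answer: 106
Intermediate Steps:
B(k, W) = W + 2*k (B(k, W) = (W + k) + k = W + 2*k)
107 + 1*B(0, -1) = 107 + 1*(-1 + 2*0) = 107 + 1*(-1 + 0) = 107 + 1*(-1) = 107 - 1 = 106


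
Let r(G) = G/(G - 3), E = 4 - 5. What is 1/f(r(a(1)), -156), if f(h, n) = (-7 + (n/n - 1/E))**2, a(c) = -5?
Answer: 1/25 ≈ 0.040000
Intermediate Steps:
E = -1
r(G) = G/(-3 + G)
f(h, n) = 25 (f(h, n) = (-7 + (n/n - 1/(-1)))**2 = (-7 + (1 - 1*(-1)))**2 = (-7 + (1 + 1))**2 = (-7 + 2)**2 = (-5)**2 = 25)
1/f(r(a(1)), -156) = 1/25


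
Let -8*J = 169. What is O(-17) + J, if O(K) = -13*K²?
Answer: -30225/8 ≈ -3778.1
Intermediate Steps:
J = -169/8 (J = -⅛*169 = -169/8 ≈ -21.125)
O(-17) + J = -13*(-17)² - 169/8 = -13*289 - 169/8 = -3757 - 169/8 = -30225/8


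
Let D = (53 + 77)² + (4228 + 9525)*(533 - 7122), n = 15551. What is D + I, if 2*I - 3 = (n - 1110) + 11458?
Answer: -90588666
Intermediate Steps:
I = 12951 (I = 3/2 + ((15551 - 1110) + 11458)/2 = 3/2 + (14441 + 11458)/2 = 3/2 + (½)*25899 = 3/2 + 25899/2 = 12951)
D = -90601617 (D = 130² + 13753*(-6589) = 16900 - 90618517 = -90601617)
D + I = -90601617 + 12951 = -90588666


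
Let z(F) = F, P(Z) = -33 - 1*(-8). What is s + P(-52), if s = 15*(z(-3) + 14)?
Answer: 140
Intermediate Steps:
P(Z) = -25 (P(Z) = -33 + 8 = -25)
s = 165 (s = 15*(-3 + 14) = 15*11 = 165)
s + P(-52) = 165 - 25 = 140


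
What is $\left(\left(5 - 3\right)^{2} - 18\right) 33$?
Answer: $-462$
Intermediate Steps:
$\left(\left(5 - 3\right)^{2} - 18\right) 33 = \left(2^{2} - 18\right) 33 = \left(4 - 18\right) 33 = \left(-14\right) 33 = -462$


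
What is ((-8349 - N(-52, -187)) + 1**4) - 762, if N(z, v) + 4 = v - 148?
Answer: -8771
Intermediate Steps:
N(z, v) = -152 + v (N(z, v) = -4 + (v - 148) = -4 + (-148 + v) = -152 + v)
((-8349 - N(-52, -187)) + 1**4) - 762 = ((-8349 - (-152 - 187)) + 1**4) - 762 = ((-8349 - 1*(-339)) + 1) - 762 = ((-8349 + 339) + 1) - 762 = (-8010 + 1) - 762 = -8009 - 762 = -8771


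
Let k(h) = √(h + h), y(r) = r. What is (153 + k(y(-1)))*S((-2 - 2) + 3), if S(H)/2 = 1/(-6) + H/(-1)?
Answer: 255 + 5*I*√2/3 ≈ 255.0 + 2.357*I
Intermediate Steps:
k(h) = √2*√h (k(h) = √(2*h) = √2*√h)
S(H) = -⅓ - 2*H (S(H) = 2*(1/(-6) + H/(-1)) = 2*(1*(-⅙) + H*(-1)) = 2*(-⅙ - H) = -⅓ - 2*H)
(153 + k(y(-1)))*S((-2 - 2) + 3) = (153 + √2*√(-1))*(-⅓ - 2*((-2 - 2) + 3)) = (153 + √2*I)*(-⅓ - 2*(-4 + 3)) = (153 + I*√2)*(-⅓ - 2*(-1)) = (153 + I*√2)*(-⅓ + 2) = (153 + I*√2)*(5/3) = 255 + 5*I*√2/3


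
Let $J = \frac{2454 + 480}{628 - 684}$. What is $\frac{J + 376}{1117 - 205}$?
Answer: $\frac{9061}{25536} \approx 0.35483$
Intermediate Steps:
$J = - \frac{1467}{28}$ ($J = \frac{2934}{-56} = 2934 \left(- \frac{1}{56}\right) = - \frac{1467}{28} \approx -52.393$)
$\frac{J + 376}{1117 - 205} = \frac{- \frac{1467}{28} + 376}{1117 - 205} = \frac{9061}{28 \cdot 912} = \frac{9061}{28} \cdot \frac{1}{912} = \frac{9061}{25536}$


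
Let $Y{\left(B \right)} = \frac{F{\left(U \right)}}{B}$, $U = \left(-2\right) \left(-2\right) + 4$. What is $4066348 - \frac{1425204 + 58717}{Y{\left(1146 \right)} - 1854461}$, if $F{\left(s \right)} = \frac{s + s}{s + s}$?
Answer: $\frac{8641854506585606}{2125212305} \approx 4.0663 \cdot 10^{6}$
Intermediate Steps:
$U = 8$ ($U = 4 + 4 = 8$)
$F{\left(s \right)} = 1$ ($F{\left(s \right)} = \frac{2 s}{2 s} = 2 s \frac{1}{2 s} = 1$)
$Y{\left(B \right)} = \frac{1}{B}$ ($Y{\left(B \right)} = 1 \frac{1}{B} = \frac{1}{B}$)
$4066348 - \frac{1425204 + 58717}{Y{\left(1146 \right)} - 1854461} = 4066348 - \frac{1425204 + 58717}{\frac{1}{1146} - 1854461} = 4066348 - \frac{1483921}{\frac{1}{1146} - 1854461} = 4066348 - \frac{1483921}{- \frac{2125212305}{1146}} = 4066348 - 1483921 \left(- \frac{1146}{2125212305}\right) = 4066348 - - \frac{1700573466}{2125212305} = 4066348 + \frac{1700573466}{2125212305} = \frac{8641854506585606}{2125212305}$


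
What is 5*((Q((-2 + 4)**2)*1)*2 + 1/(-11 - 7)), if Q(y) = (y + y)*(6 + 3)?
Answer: 12955/18 ≈ 719.72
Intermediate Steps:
Q(y) = 18*y (Q(y) = (2*y)*9 = 18*y)
5*((Q((-2 + 4)**2)*1)*2 + 1/(-11 - 7)) = 5*(((18*(-2 + 4)**2)*1)*2 + 1/(-11 - 7)) = 5*(((18*2**2)*1)*2 + 1/(-18)) = 5*(((18*4)*1)*2 - 1/18) = 5*((72*1)*2 - 1/18) = 5*(72*2 - 1/18) = 5*(144 - 1/18) = 5*(2591/18) = 12955/18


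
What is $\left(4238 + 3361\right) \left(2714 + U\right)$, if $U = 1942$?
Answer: $35380944$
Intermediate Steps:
$\left(4238 + 3361\right) \left(2714 + U\right) = \left(4238 + 3361\right) \left(2714 + 1942\right) = 7599 \cdot 4656 = 35380944$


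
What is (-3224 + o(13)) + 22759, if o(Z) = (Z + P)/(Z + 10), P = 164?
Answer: 449482/23 ≈ 19543.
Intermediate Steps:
o(Z) = (164 + Z)/(10 + Z) (o(Z) = (Z + 164)/(Z + 10) = (164 + Z)/(10 + Z))
(-3224 + o(13)) + 22759 = (-3224 + (164 + 13)/(10 + 13)) + 22759 = (-3224 + 177/23) + 22759 = -73975/23 + 22759 = 449482/23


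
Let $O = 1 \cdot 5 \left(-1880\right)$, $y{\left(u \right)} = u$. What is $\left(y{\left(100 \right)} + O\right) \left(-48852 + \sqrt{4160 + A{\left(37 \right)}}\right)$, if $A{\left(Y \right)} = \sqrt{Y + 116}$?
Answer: $454323600 - 9300 \sqrt{4160 + 3 \sqrt{17}} \approx 4.5372 \cdot 10^{8}$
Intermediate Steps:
$A{\left(Y \right)} = \sqrt{116 + Y}$
$O = -9400$ ($O = 1 \left(-9400\right) = -9400$)
$\left(y{\left(100 \right)} + O\right) \left(-48852 + \sqrt{4160 + A{\left(37 \right)}}\right) = \left(100 - 9400\right) \left(-48852 + \sqrt{4160 + \sqrt{116 + 37}}\right) = - 9300 \left(-48852 + \sqrt{4160 + \sqrt{153}}\right) = - 9300 \left(-48852 + \sqrt{4160 + 3 \sqrt{17}}\right) = 454323600 - 9300 \sqrt{4160 + 3 \sqrt{17}}$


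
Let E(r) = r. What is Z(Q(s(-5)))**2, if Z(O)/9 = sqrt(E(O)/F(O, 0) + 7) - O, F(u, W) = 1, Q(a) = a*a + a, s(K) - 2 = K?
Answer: 3969 - 972*sqrt(13) ≈ 464.40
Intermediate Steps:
s(K) = 2 + K
Q(a) = a + a**2 (Q(a) = a**2 + a = a + a**2)
Z(O) = -9*O + 9*sqrt(7 + O) (Z(O) = 9*(sqrt(O/1 + 7) - O) = 9*(sqrt(O*1 + 7) - O) = 9*(sqrt(O + 7) - O) = 9*(sqrt(7 + O) - O) = -9*O + 9*sqrt(7 + O))
Z(Q(s(-5)))**2 = (-9*(2 - 5)*(1 + (2 - 5)) + 9*sqrt(7 + (2 - 5)*(1 + (2 - 5))))**2 = (-(-27)*(1 - 3) + 9*sqrt(7 - 3*(1 - 3)))**2 = (-(-27)*(-2) + 9*sqrt(7 - 3*(-2)))**2 = (-9*6 + 9*sqrt(7 + 6))**2 = (-54 + 9*sqrt(13))**2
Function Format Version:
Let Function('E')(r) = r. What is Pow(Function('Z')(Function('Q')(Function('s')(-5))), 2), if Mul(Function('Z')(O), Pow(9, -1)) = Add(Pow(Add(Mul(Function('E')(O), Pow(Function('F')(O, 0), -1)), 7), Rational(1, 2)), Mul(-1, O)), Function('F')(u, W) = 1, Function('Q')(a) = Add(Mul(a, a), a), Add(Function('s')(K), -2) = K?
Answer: Add(3969, Mul(-972, Pow(13, Rational(1, 2)))) ≈ 464.40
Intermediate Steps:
Function('s')(K) = Add(2, K)
Function('Q')(a) = Add(a, Pow(a, 2)) (Function('Q')(a) = Add(Pow(a, 2), a) = Add(a, Pow(a, 2)))
Function('Z')(O) = Add(Mul(-9, O), Mul(9, Pow(Add(7, O), Rational(1, 2)))) (Function('Z')(O) = Mul(9, Add(Pow(Add(Mul(O, Pow(1, -1)), 7), Rational(1, 2)), Mul(-1, O))) = Mul(9, Add(Pow(Add(Mul(O, 1), 7), Rational(1, 2)), Mul(-1, O))) = Mul(9, Add(Pow(Add(O, 7), Rational(1, 2)), Mul(-1, O))) = Mul(9, Add(Pow(Add(7, O), Rational(1, 2)), Mul(-1, O))) = Add(Mul(-9, O), Mul(9, Pow(Add(7, O), Rational(1, 2)))))
Pow(Function('Z')(Function('Q')(Function('s')(-5))), 2) = Pow(Add(Mul(-9, Mul(Add(2, -5), Add(1, Add(2, -5)))), Mul(9, Pow(Add(7, Mul(Add(2, -5), Add(1, Add(2, -5)))), Rational(1, 2)))), 2) = Pow(Add(Mul(-9, Mul(-3, Add(1, -3))), Mul(9, Pow(Add(7, Mul(-3, Add(1, -3))), Rational(1, 2)))), 2) = Pow(Add(Mul(-9, Mul(-3, -2)), Mul(9, Pow(Add(7, Mul(-3, -2)), Rational(1, 2)))), 2) = Pow(Add(Mul(-9, 6), Mul(9, Pow(Add(7, 6), Rational(1, 2)))), 2) = Pow(Add(-54, Mul(9, Pow(13, Rational(1, 2)))), 2)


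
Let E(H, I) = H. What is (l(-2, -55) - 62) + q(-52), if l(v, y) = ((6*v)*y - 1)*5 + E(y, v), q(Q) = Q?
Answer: 3126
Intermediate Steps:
l(v, y) = -5 + y + 30*v*y (l(v, y) = ((6*v)*y - 1)*5 + y = (6*v*y - 1)*5 + y = (-1 + 6*v*y)*5 + y = (-5 + 30*v*y) + y = -5 + y + 30*v*y)
(l(-2, -55) - 62) + q(-52) = ((-5 - 55 + 30*(-2)*(-55)) - 62) - 52 = ((-5 - 55 + 3300) - 62) - 52 = (3240 - 62) - 52 = 3178 - 52 = 3126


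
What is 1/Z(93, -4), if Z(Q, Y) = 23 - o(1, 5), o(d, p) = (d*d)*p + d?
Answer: 1/17 ≈ 0.058824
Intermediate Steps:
o(d, p) = d + p*d**2 (o(d, p) = d**2*p + d = p*d**2 + d = d + p*d**2)
Z(Q, Y) = 17 (Z(Q, Y) = 23 - (1 + 1*5) = 23 - (1 + 5) = 23 - 6 = 17)
1/Z(93, -4) = 1/17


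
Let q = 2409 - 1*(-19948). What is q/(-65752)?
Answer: -22357/65752 ≈ -0.34002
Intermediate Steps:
q = 22357 (q = 2409 + 19948 = 22357)
q/(-65752) = 22357/(-65752) = 22357*(-1/65752) = -22357/65752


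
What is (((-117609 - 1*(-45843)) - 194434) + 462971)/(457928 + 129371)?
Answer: 196771/587299 ≈ 0.33504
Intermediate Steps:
(((-117609 - 1*(-45843)) - 194434) + 462971)/(457928 + 129371) = (((-117609 + 45843) - 194434) + 462971)/587299 = ((-71766 - 194434) + 462971)*(1/587299) = (-266200 + 462971)*(1/587299) = 196771*(1/587299) = 196771/587299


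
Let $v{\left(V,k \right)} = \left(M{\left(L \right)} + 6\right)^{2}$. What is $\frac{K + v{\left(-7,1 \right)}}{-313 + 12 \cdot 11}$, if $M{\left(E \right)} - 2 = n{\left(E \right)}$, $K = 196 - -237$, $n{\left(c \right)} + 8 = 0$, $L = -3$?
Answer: $- \frac{433}{181} \approx -2.3923$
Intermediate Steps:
$n{\left(c \right)} = -8$ ($n{\left(c \right)} = -8 + 0 = -8$)
$K = 433$ ($K = 196 + 237 = 433$)
$M{\left(E \right)} = -6$ ($M{\left(E \right)} = 2 - 8 = -6$)
$v{\left(V,k \right)} = 0$ ($v{\left(V,k \right)} = \left(-6 + 6\right)^{2} = 0^{2} = 0$)
$\frac{K + v{\left(-7,1 \right)}}{-313 + 12 \cdot 11} = \frac{433 + 0}{-313 + 12 \cdot 11} = \frac{433}{-313 + 132} = \frac{433}{-181} = 433 \left(- \frac{1}{181}\right) = - \frac{433}{181}$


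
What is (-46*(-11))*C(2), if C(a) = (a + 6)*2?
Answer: 8096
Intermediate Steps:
C(a) = 12 + 2*a (C(a) = (6 + a)*2 = 12 + 2*a)
(-46*(-11))*C(2) = (-46*(-11))*(12 + 2*2) = 506*(12 + 4) = 506*16 = 8096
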